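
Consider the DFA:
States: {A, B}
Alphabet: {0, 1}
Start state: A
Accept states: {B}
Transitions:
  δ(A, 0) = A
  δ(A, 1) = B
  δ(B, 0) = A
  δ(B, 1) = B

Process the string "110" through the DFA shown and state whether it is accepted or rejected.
Processing string "110":
  A --1--> B
  B --1--> B
  B --0--> A
Final state: A
Accept states: {B}
No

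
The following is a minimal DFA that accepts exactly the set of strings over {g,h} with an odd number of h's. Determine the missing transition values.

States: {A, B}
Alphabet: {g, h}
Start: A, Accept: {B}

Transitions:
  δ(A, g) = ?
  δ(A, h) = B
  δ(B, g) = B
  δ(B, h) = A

From the language and accept set, identify what each state tracks — A: even number of h's so far; B: odd number of h's so far.
Each missing δ(q, a) is the state matching the new tracked value after reading a.
δ(A, g) = A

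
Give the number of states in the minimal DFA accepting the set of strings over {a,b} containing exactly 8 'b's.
By Myhill–Nerode, count the distinguishable equivalence classes: 10 classes — having seen 0, 1, …, 8, or >8 copies of 'b'; the count-8 class is the only accepting one and >8 is dead.
10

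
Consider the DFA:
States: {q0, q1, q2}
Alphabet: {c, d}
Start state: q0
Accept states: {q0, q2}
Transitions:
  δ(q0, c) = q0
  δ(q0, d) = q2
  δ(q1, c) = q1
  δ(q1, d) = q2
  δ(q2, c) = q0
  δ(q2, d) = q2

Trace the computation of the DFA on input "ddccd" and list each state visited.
read 'd': q0 → q2
  read 'd': q2 → q2
  read 'c': q2 → q0
  read 'c': q0 → q0
  read 'd': q0 → q2
q0 -> q2 -> q2 -> q0 -> q0 -> q2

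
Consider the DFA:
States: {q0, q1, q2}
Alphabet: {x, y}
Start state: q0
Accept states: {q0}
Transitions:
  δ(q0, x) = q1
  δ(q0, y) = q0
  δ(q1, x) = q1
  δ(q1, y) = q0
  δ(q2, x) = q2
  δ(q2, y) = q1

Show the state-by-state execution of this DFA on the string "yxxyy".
read 'y': q0 → q0
  read 'x': q0 → q1
  read 'x': q1 → q1
  read 'y': q1 → q0
  read 'y': q0 → q0
q0 -> q0 -> q1 -> q1 -> q0 -> q0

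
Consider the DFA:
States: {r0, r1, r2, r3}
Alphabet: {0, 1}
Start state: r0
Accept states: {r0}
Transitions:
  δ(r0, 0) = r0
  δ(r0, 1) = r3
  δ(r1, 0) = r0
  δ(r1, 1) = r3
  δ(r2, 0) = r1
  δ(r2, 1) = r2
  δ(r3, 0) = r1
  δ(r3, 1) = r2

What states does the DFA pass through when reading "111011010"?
read '1': r0 → r3
  read '1': r3 → r2
  read '1': r2 → r2
  read '0': r2 → r1
  read '1': r1 → r3
  read '1': r3 → r2
  read '0': r2 → r1
  read '1': r1 → r3
  read '0': r3 → r1
r0 -> r3 -> r2 -> r2 -> r1 -> r3 -> r2 -> r1 -> r3 -> r1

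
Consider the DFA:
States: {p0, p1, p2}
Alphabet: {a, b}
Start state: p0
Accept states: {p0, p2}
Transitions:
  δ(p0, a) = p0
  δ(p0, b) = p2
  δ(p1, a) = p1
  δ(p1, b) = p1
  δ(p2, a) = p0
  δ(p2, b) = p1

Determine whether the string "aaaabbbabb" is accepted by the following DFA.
Processing string "aaaabbbabb":
  p0 --a--> p0
  p0 --a--> p0
  p0 --a--> p0
  p0 --a--> p0
  p0 --b--> p2
  p2 --b--> p1
  p1 --b--> p1
  p1 --a--> p1
  p1 --b--> p1
  p1 --b--> p1
Final state: p1
Accept states: {p0, p2}
No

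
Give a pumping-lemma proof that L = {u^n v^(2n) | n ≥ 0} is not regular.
Assume L is regular with pumping length p. Idea: pumping the u-block breaks the 1:2 ratio.
Choose s = u^p v^(2p) (length 3p ≥ p). By the pumping lemma, s = xyz with |xy| ≤ p, |y| > 0, so y = u^k with k ≥ 1. Then xy²z = u^(p+k) v^(2p). For this to be in L we would need 2p = 2(p+k), i.e. 2k = 0, contradicting k ≥ 1. So xy²z ∉ L.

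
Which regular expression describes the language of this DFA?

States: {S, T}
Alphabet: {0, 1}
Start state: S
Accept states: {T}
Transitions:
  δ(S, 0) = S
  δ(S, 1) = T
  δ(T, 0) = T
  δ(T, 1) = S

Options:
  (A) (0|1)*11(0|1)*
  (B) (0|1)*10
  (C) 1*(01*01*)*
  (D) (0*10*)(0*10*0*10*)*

Check each option against the DFA on short strings; one disagreement eliminates an option:
  (A) (0|1)*11(0|1)*: on '1' the DFA goes S → T and accepts (T ∈ Accept), but the regex does not match it → eliminate
  (B) (0|1)*10: on '1' the DFA goes S → T and accepts (T ∈ Accept), but the regex does not match it → eliminate
  (C) 1*(01*01*)*: on ε the DFA stays in S and rejects (S ∉ Accept), but the regex matches it → eliminate
  (D) (0*10*)(0*10*0*10*)*: agrees with the DFA on every string of length ≤ 6
Only (D) is consistent with the DFA.
(D) (0*10*)(0*10*0*10*)*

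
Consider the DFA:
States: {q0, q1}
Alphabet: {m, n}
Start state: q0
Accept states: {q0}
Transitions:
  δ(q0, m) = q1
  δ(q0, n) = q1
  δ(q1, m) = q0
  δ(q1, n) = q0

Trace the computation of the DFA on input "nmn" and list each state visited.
read 'n': q0 → q1
  read 'm': q1 → q0
  read 'n': q0 → q1
q0 -> q1 -> q0 -> q1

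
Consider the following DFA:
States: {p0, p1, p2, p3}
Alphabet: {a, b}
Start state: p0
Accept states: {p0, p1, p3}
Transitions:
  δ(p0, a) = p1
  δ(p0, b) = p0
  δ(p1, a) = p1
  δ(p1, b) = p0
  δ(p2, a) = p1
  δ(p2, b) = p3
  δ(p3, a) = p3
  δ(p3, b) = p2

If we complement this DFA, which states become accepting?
Complement accept states = All states \ Original accept states
= {p0, p1, p2, p3} \ {p0, p1, p3}
{p2}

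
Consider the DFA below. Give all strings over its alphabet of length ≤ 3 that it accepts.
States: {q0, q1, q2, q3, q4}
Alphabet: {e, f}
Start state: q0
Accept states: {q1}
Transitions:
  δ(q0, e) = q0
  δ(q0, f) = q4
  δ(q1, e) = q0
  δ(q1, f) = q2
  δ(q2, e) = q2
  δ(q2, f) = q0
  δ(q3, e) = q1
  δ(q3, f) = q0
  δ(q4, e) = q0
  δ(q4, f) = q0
None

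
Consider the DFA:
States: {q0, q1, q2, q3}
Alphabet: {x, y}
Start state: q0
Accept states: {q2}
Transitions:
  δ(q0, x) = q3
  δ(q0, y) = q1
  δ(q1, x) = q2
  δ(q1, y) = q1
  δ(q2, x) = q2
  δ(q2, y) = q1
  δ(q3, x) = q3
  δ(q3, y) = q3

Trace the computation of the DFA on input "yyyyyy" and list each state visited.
read 'y': q0 → q1
  read 'y': q1 → q1
  read 'y': q1 → q1
  read 'y': q1 → q1
  read 'y': q1 → q1
  read 'y': q1 → q1
q0 -> q1 -> q1 -> q1 -> q1 -> q1 -> q1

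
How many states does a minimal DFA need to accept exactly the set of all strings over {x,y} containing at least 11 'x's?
By Myhill–Nerode, count the distinguishable equivalence classes: 12 classes — having seen 0, 1, …, 10, or ≥11 copies of 'x'; any two classes i < j (j ≤ 11) are distinguished by the string x^(11−j), which takes class j to 11 copies (accepted) but leaves class i below 11 (rejected).
12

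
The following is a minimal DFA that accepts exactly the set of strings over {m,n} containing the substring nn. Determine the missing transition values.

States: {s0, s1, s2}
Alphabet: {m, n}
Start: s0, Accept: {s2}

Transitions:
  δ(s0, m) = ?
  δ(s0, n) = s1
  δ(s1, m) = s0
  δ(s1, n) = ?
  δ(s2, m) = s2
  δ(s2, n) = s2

From the language and accept set, identify what each state tracks — s0: no progress toward nn; s1: one trailing n; s2: substring nn seen.
Each missing δ(q, a) is the state matching the new tracked value after reading a.
δ(s0, m) = s0; δ(s1, n) = s2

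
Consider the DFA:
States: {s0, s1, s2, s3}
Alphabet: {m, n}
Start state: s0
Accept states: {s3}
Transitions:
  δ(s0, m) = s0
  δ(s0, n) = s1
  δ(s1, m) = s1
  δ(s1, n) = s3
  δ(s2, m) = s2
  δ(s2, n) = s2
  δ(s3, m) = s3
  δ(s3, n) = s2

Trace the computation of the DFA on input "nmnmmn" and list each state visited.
read 'n': s0 → s1
  read 'm': s1 → s1
  read 'n': s1 → s3
  read 'm': s3 → s3
  read 'm': s3 → s3
  read 'n': s3 → s2
s0 -> s1 -> s1 -> s3 -> s3 -> s3 -> s2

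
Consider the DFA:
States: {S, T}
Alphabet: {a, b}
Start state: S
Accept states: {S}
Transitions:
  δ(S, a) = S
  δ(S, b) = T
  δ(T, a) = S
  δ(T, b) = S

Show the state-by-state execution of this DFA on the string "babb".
read 'b': S → T
  read 'a': T → S
  read 'b': S → T
  read 'b': T → S
S -> T -> S -> T -> S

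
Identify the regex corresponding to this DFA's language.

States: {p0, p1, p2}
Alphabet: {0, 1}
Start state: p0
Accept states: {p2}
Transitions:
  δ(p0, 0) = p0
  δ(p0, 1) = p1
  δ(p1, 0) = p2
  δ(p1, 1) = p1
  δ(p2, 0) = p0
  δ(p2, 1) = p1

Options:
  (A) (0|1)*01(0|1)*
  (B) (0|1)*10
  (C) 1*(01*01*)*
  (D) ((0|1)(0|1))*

Check each option against the DFA on short strings; one disagreement eliminates an option:
  (A) (0|1)*01(0|1)*: on '01' the DFA goes p0 → p0 → p1 and rejects (p1 ∉ Accept), but the regex matches it → eliminate
  (B) (0|1)*10: agrees with the DFA on every string of length ≤ 6
  (C) 1*(01*01*)*: on ε the DFA stays in p0 and rejects (p0 ∉ Accept), but the regex matches it → eliminate
  (D) ((0|1)(0|1))*: on ε the DFA stays in p0 and rejects (p0 ∉ Accept), but the regex matches it → eliminate
Only (B) is consistent with the DFA.
(B) (0|1)*10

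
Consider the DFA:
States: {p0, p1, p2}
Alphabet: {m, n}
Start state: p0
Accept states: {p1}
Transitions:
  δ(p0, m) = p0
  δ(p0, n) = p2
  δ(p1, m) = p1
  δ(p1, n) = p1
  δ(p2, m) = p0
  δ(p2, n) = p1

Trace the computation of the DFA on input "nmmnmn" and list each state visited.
read 'n': p0 → p2
  read 'm': p2 → p0
  read 'm': p0 → p0
  read 'n': p0 → p2
  read 'm': p2 → p0
  read 'n': p0 → p2
p0 -> p2 -> p0 -> p0 -> p2 -> p0 -> p2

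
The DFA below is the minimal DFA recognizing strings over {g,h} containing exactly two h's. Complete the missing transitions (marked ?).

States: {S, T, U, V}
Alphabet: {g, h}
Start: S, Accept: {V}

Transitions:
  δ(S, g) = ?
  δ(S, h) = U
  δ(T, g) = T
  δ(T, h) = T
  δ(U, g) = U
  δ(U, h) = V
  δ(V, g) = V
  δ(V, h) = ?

From the language and accept set, identify what each state tracks — S: zero h's; T: ≥ three h's (dead); U: one h; V: two h's.
Each missing δ(q, a) is the state matching the new tracked value after reading a.
δ(S, g) = S; δ(V, h) = T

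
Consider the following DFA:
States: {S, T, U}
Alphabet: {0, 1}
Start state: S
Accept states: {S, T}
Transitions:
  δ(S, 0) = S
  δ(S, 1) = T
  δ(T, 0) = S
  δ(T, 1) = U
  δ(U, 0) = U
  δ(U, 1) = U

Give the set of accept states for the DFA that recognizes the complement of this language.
Complement accept states = All states \ Original accept states
= {S, T, U} \ {S, T}
{U}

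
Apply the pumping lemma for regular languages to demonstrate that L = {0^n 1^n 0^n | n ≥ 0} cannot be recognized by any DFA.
Assume L is regular with pumping length p. Idea: pumping the first 0-block unbalances it against the other two.
Choose s = 0^p 1^p 0^p ∈ L (|s| = 3p ≥ p). By the pumping lemma, s = xyz with |xy| ≤ p, |y| > 0, so y = 0^k with k ≥ 1, inside the first 0-block. Then xy²z = 0^(p+k) 1^p 0^p. The first block has length p+k ≠ p, so the three block lengths are no longer equal and xy²z ∉ L.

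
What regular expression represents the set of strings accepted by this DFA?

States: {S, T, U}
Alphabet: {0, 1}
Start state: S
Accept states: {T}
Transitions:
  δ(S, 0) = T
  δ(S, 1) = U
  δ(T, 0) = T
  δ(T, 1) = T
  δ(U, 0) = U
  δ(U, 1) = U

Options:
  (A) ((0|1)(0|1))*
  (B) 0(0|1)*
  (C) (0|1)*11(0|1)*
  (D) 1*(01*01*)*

Check each option against the DFA on short strings; one disagreement eliminates an option:
  (A) ((0|1)(0|1))*: on ε the DFA stays in S and rejects (S ∉ Accept), but the regex matches it → eliminate
  (B) 0(0|1)*: agrees with the DFA on every string of length ≤ 6
  (C) (0|1)*11(0|1)*: on '0' the DFA goes S → T and accepts (T ∈ Accept), but the regex does not match it → eliminate
  (D) 1*(01*01*)*: on ε the DFA stays in S and rejects (S ∉ Accept), but the regex matches it → eliminate
Only (B) is consistent with the DFA.
(B) 0(0|1)*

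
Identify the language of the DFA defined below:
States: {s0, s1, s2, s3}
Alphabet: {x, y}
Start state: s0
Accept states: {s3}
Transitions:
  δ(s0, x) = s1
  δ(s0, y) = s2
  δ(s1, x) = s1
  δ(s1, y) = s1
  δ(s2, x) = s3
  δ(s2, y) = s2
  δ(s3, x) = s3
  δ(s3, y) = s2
Testing a few strings:
  'xy' → reject
  'xyy' → reject
  'yyyy' → reject
  'y' → reject
State roles: s0=no input read; s1=started with x (dead); s2=started with y, last symbol y; s3=started with y, last symbol x
All strings over {x,y} that start with y and end with x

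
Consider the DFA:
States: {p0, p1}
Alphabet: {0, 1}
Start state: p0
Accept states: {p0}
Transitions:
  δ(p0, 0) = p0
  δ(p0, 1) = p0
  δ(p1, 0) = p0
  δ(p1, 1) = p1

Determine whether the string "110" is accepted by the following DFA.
Processing string "110":
  p0 --1--> p0
  p0 --1--> p0
  p0 --0--> p0
Final state: p0
Accept states: {p0}
Yes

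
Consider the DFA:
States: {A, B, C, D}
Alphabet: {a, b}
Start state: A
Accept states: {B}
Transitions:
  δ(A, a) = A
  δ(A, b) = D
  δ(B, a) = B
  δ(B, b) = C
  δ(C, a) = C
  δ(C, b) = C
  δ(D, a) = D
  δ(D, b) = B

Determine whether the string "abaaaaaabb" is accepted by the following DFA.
Processing string "abaaaaaabb":
  A --a--> A
  A --b--> D
  D --a--> D
  D --a--> D
  D --a--> D
  D --a--> D
  D --a--> D
  D --a--> D
  D --b--> B
  B --b--> C
Final state: C
Accept states: {B}
No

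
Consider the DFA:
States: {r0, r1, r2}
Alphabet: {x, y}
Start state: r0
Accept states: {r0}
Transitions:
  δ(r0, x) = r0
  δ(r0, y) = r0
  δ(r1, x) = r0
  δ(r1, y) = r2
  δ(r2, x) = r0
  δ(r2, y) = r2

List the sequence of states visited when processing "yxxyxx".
read 'y': r0 → r0
  read 'x': r0 → r0
  read 'x': r0 → r0
  read 'y': r0 → r0
  read 'x': r0 → r0
  read 'x': r0 → r0
r0 -> r0 -> r0 -> r0 -> r0 -> r0 -> r0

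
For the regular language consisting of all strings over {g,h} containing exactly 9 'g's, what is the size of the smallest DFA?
By Myhill–Nerode, count the distinguishable equivalence classes: 11 classes — having seen 0, 1, …, 9, or >9 copies of 'g'; the count-9 class is the only accepting one and >9 is dead.
11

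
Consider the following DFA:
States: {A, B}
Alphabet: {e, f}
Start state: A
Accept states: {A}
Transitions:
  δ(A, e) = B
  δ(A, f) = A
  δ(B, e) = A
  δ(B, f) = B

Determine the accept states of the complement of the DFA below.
Complement accept states = All states \ Original accept states
= {A, B} \ {A}
{B}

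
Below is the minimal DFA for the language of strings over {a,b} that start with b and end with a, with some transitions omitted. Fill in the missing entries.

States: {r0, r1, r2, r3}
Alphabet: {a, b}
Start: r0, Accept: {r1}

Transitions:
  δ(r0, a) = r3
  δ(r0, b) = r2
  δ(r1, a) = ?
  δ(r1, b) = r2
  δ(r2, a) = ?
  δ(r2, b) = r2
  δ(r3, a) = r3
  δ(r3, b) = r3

From the language and accept set, identify what each state tracks — r0: no input read; r1: started with b, last symbol a; r2: started with b, last symbol b; r3: started with a (dead).
Each missing δ(q, a) is the state matching the new tracked value after reading a.
δ(r1, a) = r1; δ(r2, a) = r1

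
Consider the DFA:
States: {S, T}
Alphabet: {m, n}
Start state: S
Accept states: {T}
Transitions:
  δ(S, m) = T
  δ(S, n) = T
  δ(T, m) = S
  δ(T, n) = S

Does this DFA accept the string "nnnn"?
Processing string "nnnn":
  S --n--> T
  T --n--> S
  S --n--> T
  T --n--> S
Final state: S
Accept states: {T}
No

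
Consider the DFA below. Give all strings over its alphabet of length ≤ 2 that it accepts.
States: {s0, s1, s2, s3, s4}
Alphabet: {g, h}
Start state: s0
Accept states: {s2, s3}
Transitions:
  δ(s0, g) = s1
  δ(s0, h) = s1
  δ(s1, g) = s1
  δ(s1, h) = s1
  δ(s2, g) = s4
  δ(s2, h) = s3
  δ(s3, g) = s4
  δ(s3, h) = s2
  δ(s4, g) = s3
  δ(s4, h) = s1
None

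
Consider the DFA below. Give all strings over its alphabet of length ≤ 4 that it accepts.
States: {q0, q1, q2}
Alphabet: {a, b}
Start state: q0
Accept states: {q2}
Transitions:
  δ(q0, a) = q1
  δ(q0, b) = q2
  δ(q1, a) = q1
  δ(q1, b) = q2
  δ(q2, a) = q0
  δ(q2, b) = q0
b, ab, aab, bab, bbb, aaab, abab, abbb, baab, bbab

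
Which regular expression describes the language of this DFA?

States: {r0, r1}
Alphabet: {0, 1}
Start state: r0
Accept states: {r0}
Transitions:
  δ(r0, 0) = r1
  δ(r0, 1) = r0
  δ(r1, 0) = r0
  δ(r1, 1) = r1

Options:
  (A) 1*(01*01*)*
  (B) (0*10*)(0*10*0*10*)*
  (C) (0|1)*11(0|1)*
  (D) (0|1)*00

Check each option against the DFA on short strings; one disagreement eliminates an option:
  (A) 1*(01*01*)*: agrees with the DFA on every string of length ≤ 6
  (B) (0*10*)(0*10*0*10*)*: on ε the DFA stays in r0 and accepts (r0 ∈ Accept), but the regex does not match it → eliminate
  (C) (0|1)*11(0|1)*: on ε the DFA stays in r0 and accepts (r0 ∈ Accept), but the regex does not match it → eliminate
  (D) (0|1)*00: on ε the DFA stays in r0 and accepts (r0 ∈ Accept), but the regex does not match it → eliminate
Only (A) is consistent with the DFA.
(A) 1*(01*01*)*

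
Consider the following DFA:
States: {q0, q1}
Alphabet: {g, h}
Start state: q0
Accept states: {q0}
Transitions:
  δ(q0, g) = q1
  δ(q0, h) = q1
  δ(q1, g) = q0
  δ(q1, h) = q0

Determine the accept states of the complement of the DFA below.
Complement accept states = All states \ Original accept states
= {q0, q1} \ {q0}
{q1}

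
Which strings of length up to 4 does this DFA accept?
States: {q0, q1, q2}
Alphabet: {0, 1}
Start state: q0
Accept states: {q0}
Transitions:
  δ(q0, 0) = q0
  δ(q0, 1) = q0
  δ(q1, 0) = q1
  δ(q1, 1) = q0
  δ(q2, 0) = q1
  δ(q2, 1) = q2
ε, 0, 1, 00, 01, 10, 11, 000, 001, 010, 011, 100, 101, 110, 111, 0000, 0001, 0010, 0011, 0100, 0101, 0110, 0111, 1000, 1001, 1010, 1011, 1100, 1101, 1110, 1111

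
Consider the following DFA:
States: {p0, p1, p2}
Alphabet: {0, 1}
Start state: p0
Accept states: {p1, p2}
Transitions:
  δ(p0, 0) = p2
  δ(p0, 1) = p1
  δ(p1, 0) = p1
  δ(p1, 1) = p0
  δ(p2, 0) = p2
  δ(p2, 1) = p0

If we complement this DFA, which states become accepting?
Complement accept states = All states \ Original accept states
= {p0, p1, p2} \ {p1, p2}
{p0}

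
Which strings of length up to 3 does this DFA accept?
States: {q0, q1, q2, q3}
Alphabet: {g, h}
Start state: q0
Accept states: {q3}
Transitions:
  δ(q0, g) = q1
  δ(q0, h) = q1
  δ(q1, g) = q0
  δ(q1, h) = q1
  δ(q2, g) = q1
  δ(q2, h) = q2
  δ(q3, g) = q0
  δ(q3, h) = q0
None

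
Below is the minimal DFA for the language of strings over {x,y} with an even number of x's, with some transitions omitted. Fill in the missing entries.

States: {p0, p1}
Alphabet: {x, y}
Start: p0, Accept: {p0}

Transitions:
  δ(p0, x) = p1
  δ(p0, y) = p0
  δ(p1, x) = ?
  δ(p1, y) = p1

From the language and accept set, identify what each state tracks — p0: even number of x's so far; p1: odd number of x's so far.
Each missing δ(q, a) is the state matching the new tracked value after reading a.
δ(p1, x) = p0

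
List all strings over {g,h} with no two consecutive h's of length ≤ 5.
ε, g, h, gg, gh, hg, ggg, ggh, ghg, hgg, hgh, gggg, gggh, gghg, ghgg, ghgh, hggg, hggh, hghg, ggggg, ggggh, ggghg, gghgg, gghgh, ghggg, ghggh, ghghg, hgggg, hgggh, hgghg, hghgg, hghgh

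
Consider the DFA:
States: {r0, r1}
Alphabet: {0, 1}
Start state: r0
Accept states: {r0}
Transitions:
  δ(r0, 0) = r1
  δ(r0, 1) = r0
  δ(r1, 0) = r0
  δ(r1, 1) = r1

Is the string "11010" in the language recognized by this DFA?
Processing string "11010":
  r0 --1--> r0
  r0 --1--> r0
  r0 --0--> r1
  r1 --1--> r1
  r1 --0--> r0
Final state: r0
Accept states: {r0}
Yes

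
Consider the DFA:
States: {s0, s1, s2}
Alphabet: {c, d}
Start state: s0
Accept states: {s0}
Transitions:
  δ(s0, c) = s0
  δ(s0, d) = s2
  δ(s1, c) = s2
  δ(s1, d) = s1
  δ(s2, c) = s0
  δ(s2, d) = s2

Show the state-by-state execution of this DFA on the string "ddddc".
read 'd': s0 → s2
  read 'd': s2 → s2
  read 'd': s2 → s2
  read 'd': s2 → s2
  read 'c': s2 → s0
s0 -> s2 -> s2 -> s2 -> s2 -> s0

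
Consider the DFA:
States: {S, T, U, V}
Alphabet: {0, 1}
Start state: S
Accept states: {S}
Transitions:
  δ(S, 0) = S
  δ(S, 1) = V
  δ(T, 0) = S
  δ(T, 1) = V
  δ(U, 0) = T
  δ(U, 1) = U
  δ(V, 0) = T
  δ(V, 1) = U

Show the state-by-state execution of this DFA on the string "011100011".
read '0': S → S
  read '1': S → V
  read '1': V → U
  read '1': U → U
  read '0': U → T
  read '0': T → S
  read '0': S → S
  read '1': S → V
  read '1': V → U
S -> S -> V -> U -> U -> T -> S -> S -> V -> U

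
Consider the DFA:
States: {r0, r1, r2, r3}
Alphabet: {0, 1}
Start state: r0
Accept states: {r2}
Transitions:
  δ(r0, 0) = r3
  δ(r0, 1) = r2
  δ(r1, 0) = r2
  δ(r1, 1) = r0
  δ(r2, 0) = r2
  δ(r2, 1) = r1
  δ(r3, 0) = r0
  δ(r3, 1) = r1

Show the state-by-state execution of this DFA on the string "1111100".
read '1': r0 → r2
  read '1': r2 → r1
  read '1': r1 → r0
  read '1': r0 → r2
  read '1': r2 → r1
  read '0': r1 → r2
  read '0': r2 → r2
r0 -> r2 -> r1 -> r0 -> r2 -> r1 -> r2 -> r2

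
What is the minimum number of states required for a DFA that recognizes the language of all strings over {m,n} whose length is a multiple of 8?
By Myhill–Nerode, count the distinguishable equivalence classes: 8 classes — one per residue of the length mod 8; class i is distinguished from class j by any string of length (8 − i) mod 8.
8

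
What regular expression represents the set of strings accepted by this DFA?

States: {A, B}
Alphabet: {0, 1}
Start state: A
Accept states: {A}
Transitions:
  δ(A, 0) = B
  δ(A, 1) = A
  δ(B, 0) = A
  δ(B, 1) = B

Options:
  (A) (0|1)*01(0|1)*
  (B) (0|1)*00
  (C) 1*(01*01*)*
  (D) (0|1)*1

Check each option against the DFA on short strings; one disagreement eliminates an option:
  (A) (0|1)*01(0|1)*: on ε the DFA stays in A and accepts (A ∈ Accept), but the regex does not match it → eliminate
  (B) (0|1)*00: on ε the DFA stays in A and accepts (A ∈ Accept), but the regex does not match it → eliminate
  (C) 1*(01*01*)*: agrees with the DFA on every string of length ≤ 6
  (D) (0|1)*1: on ε the DFA stays in A and accepts (A ∈ Accept), but the regex does not match it → eliminate
Only (C) is consistent with the DFA.
(C) 1*(01*01*)*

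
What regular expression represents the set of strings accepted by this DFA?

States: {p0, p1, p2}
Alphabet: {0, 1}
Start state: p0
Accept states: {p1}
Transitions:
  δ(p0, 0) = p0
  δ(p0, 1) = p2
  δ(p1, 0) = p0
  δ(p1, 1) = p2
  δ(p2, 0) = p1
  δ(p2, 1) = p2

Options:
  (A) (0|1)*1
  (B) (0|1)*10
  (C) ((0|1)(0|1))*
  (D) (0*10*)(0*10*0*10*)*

Check each option against the DFA on short strings; one disagreement eliminates an option:
  (A) (0|1)*1: on '1' the DFA goes p0 → p2 and rejects (p2 ∉ Accept), but the regex matches it → eliminate
  (B) (0|1)*10: agrees with the DFA on every string of length ≤ 6
  (C) ((0|1)(0|1))*: on ε the DFA stays in p0 and rejects (p0 ∉ Accept), but the regex matches it → eliminate
  (D) (0*10*)(0*10*0*10*)*: on '1' the DFA goes p0 → p2 and rejects (p2 ∉ Accept), but the regex matches it → eliminate
Only (B) is consistent with the DFA.
(B) (0|1)*10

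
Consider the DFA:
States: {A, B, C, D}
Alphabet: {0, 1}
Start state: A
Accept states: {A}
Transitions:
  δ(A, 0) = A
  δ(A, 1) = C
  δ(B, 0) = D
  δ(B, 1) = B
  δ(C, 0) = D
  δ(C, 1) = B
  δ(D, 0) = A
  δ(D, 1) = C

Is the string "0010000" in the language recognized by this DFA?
Processing string "0010000":
  A --0--> A
  A --0--> A
  A --1--> C
  C --0--> D
  D --0--> A
  A --0--> A
  A --0--> A
Final state: A
Accept states: {A}
Yes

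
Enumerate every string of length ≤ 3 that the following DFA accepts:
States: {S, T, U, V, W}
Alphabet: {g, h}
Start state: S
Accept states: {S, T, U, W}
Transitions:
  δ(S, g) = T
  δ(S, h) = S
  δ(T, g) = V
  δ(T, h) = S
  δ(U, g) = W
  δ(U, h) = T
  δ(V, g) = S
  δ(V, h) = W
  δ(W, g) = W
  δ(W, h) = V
ε, g, h, gh, hg, hh, ggg, ggh, ghg, ghh, hgh, hhg, hhh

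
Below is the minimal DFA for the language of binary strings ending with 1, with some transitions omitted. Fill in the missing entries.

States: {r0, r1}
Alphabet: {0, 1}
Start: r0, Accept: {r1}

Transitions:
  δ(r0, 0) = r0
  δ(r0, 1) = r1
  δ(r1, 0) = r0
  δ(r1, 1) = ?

From the language and accept set, identify what each state tracks — r0: last symbol not 1; r1: last symbol is 1.
Each missing δ(q, a) is the state matching the new tracked value after reading a.
δ(r1, 1) = r1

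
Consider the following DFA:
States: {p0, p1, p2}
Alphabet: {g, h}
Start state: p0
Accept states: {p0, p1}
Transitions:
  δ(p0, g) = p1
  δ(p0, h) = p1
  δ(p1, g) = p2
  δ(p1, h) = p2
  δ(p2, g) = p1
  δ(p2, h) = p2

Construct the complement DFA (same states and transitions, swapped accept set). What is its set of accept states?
Complement accept states = All states \ Original accept states
= {p0, p1, p2} \ {p0, p1}
{p2}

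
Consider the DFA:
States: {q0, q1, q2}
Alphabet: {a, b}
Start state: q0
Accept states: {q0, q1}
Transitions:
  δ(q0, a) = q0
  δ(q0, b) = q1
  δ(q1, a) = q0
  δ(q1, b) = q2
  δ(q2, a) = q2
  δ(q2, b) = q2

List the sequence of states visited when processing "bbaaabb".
read 'b': q0 → q1
  read 'b': q1 → q2
  read 'a': q2 → q2
  read 'a': q2 → q2
  read 'a': q2 → q2
  read 'b': q2 → q2
  read 'b': q2 → q2
q0 -> q1 -> q2 -> q2 -> q2 -> q2 -> q2 -> q2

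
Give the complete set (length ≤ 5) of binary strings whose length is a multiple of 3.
ε, 000, 001, 010, 011, 100, 101, 110, 111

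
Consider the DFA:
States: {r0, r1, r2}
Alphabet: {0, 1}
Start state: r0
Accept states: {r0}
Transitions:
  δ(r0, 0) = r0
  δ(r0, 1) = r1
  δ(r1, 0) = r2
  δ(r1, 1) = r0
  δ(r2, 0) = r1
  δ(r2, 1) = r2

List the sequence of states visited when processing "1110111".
read '1': r0 → r1
  read '1': r1 → r0
  read '1': r0 → r1
  read '0': r1 → r2
  read '1': r2 → r2
  read '1': r2 → r2
  read '1': r2 → r2
r0 -> r1 -> r0 -> r1 -> r2 -> r2 -> r2 -> r2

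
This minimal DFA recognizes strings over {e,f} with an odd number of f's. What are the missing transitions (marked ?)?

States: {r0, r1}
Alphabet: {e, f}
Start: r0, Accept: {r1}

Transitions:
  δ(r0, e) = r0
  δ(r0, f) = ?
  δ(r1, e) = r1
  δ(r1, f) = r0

From the language and accept set, identify what each state tracks — r0: even number of f's so far; r1: odd number of f's so far.
Each missing δ(q, a) is the state matching the new tracked value after reading a.
δ(r0, f) = r1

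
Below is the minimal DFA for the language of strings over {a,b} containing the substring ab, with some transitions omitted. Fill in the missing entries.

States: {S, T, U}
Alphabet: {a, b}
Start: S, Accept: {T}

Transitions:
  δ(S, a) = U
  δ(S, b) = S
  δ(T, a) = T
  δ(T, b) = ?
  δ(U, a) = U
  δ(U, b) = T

From the language and accept set, identify what each state tracks — S: no a seen yet; T: substring ab seen; U: seen a a, waiting for b.
Each missing δ(q, a) is the state matching the new tracked value after reading a.
δ(T, b) = T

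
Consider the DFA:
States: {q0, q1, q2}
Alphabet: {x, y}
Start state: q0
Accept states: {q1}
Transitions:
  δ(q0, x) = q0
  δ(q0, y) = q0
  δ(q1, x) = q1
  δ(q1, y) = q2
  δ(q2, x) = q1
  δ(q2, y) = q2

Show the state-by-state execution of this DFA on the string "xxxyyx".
read 'x': q0 → q0
  read 'x': q0 → q0
  read 'x': q0 → q0
  read 'y': q0 → q0
  read 'y': q0 → q0
  read 'x': q0 → q0
q0 -> q0 -> q0 -> q0 -> q0 -> q0 -> q0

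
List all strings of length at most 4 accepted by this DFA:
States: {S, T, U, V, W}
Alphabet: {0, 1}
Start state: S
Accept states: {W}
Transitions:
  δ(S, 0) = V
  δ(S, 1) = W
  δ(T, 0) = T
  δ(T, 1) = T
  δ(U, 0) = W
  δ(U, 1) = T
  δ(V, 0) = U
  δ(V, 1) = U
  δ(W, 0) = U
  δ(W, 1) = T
1, 000, 010, 100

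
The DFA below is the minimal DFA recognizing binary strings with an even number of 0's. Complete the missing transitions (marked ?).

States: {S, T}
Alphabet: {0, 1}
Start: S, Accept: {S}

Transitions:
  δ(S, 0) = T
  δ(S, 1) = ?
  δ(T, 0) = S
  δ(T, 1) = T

From the language and accept set, identify what each state tracks — S: even number of 0's so far; T: odd number of 0's so far.
Each missing δ(q, a) is the state matching the new tracked value after reading a.
δ(S, 1) = S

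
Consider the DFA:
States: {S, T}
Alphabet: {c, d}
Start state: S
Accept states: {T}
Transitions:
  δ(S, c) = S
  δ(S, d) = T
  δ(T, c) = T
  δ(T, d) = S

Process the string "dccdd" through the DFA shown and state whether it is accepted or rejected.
Processing string "dccdd":
  S --d--> T
  T --c--> T
  T --c--> T
  T --d--> S
  S --d--> T
Final state: T
Accept states: {T}
Yes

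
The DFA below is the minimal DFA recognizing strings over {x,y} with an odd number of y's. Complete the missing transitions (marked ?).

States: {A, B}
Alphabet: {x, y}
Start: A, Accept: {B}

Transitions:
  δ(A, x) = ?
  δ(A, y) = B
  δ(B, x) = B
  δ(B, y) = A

From the language and accept set, identify what each state tracks — A: even number of y's so far; B: odd number of y's so far.
Each missing δ(q, a) is the state matching the new tracked value after reading a.
δ(A, x) = A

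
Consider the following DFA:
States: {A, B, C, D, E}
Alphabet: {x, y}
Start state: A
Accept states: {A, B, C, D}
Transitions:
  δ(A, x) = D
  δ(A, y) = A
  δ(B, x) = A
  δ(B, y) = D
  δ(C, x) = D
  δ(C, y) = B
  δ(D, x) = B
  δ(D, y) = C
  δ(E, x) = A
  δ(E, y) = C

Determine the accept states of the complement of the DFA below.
Complement accept states = All states \ Original accept states
= {A, B, C, D, E} \ {A, B, C, D}
{E}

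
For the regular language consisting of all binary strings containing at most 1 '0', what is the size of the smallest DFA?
By Myhill–Nerode, count the distinguishable equivalence classes: 3 classes — having seen 0, 1, or >1 copies of '0'; counts 0 through 1 are accepting and >1 is dead.
3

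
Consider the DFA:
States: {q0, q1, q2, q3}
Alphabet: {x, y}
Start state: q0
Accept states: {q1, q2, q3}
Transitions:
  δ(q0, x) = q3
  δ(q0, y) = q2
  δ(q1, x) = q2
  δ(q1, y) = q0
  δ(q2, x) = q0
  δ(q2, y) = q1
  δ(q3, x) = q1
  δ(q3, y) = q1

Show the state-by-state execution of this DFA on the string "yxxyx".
read 'y': q0 → q2
  read 'x': q2 → q0
  read 'x': q0 → q3
  read 'y': q3 → q1
  read 'x': q1 → q2
q0 -> q2 -> q0 -> q3 -> q1 -> q2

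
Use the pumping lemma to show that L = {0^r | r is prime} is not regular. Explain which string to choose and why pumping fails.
Assume L is regular with pumping length p. Idea: pumping by a suitable count produces a composite length.
Let q be a prime with q ≥ p and choose s = 0^q ∈ L. By the pumping lemma, s = xyz with |xy| ≤ p, |y| = k ≥ 1. Take i = q+1: |xy^(q+1)z| = q + q·k = q(1+k). Since q ≥ 2 and 1+k ≥ 2, q(1+k) is composite, so xy^(q+1)z ∉ L.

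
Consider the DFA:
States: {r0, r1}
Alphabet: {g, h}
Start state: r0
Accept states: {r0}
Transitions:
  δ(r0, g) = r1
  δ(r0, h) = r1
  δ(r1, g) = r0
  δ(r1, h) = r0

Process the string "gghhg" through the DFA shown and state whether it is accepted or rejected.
Processing string "gghhg":
  r0 --g--> r1
  r1 --g--> r0
  r0 --h--> r1
  r1 --h--> r0
  r0 --g--> r1
Final state: r1
Accept states: {r0}
No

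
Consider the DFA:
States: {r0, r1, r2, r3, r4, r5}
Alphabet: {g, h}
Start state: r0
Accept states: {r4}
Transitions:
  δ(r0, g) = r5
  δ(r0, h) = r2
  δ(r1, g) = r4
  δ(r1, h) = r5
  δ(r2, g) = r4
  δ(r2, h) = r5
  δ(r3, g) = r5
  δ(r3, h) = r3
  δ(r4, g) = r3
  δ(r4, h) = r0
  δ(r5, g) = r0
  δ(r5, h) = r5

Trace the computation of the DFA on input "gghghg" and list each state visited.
read 'g': r0 → r5
  read 'g': r5 → r0
  read 'h': r0 → r2
  read 'g': r2 → r4
  read 'h': r4 → r0
  read 'g': r0 → r5
r0 -> r5 -> r0 -> r2 -> r4 -> r0 -> r5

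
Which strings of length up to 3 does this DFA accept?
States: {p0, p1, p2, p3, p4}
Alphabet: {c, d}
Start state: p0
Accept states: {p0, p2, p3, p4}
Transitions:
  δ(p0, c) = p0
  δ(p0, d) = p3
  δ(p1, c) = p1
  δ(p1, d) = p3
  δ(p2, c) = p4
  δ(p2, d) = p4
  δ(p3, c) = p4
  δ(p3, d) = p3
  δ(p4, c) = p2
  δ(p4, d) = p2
ε, c, d, cc, cd, dc, dd, ccc, ccd, cdc, cdd, dcc, dcd, ddc, ddd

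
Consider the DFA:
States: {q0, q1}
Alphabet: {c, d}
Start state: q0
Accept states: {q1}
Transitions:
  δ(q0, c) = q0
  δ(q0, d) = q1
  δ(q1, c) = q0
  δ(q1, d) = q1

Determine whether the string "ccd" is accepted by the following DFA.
Processing string "ccd":
  q0 --c--> q0
  q0 --c--> q0
  q0 --d--> q1
Final state: q1
Accept states: {q1}
Yes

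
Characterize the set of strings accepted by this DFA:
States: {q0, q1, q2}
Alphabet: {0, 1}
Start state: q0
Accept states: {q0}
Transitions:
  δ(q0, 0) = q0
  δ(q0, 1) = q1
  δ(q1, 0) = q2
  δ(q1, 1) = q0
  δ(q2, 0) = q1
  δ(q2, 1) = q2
Testing a few strings:
  '11' → accept
  '000' → accept
  '011' → accept
  '1' → reject
State roles: q0=value ≡ 0 (mod 3); q1=value ≡ 1 (mod 3); q2=value ≡ 2 (mod 3)
All binary strings representing a multiple of 3 (read in base 2; leading zeros allowed and ε counts as 0)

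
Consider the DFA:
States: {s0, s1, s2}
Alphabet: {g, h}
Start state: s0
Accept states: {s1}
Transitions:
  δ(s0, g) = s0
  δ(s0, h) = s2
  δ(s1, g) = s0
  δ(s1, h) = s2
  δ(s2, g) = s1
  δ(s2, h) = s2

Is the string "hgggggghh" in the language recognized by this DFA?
Processing string "hgggggghh":
  s0 --h--> s2
  s2 --g--> s1
  s1 --g--> s0
  s0 --g--> s0
  s0 --g--> s0
  s0 --g--> s0
  s0 --g--> s0
  s0 --h--> s2
  s2 --h--> s2
Final state: s2
Accept states: {s1}
No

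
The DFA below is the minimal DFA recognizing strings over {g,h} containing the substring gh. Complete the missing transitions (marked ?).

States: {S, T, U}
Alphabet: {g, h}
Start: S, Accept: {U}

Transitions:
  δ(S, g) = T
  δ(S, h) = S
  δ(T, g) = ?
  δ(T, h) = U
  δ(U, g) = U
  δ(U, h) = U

From the language and accept set, identify what each state tracks — S: no g seen yet; T: seen a g, waiting for h; U: substring gh seen.
Each missing δ(q, a) is the state matching the new tracked value after reading a.
δ(T, g) = T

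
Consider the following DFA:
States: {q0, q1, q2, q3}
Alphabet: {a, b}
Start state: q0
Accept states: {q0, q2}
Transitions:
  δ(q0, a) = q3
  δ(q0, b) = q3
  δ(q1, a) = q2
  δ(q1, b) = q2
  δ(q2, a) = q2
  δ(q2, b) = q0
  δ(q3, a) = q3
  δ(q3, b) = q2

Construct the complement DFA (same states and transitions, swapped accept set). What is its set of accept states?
Complement accept states = All states \ Original accept states
= {q0, q1, q2, q3} \ {q0, q2}
{q1, q3}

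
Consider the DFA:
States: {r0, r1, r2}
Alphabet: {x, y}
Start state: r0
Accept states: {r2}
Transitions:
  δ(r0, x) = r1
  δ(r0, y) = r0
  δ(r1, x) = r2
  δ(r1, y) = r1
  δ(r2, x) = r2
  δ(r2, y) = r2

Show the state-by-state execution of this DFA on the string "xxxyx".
read 'x': r0 → r1
  read 'x': r1 → r2
  read 'x': r2 → r2
  read 'y': r2 → r2
  read 'x': r2 → r2
r0 -> r1 -> r2 -> r2 -> r2 -> r2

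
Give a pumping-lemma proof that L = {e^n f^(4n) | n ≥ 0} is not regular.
Assume L is regular with pumping length p. Idea: pumping the e-block breaks the 1:4 ratio.
Choose s = e^p f^(4p) (length 5p ≥ p). By the pumping lemma, s = xyz with |xy| ≤ p, |y| > 0, so y = e^k with k ≥ 1. Then xy²z = e^(p+k) f^(4p). For this to be in L we would need 4p = 4(p+k), i.e. 4k = 0, contradicting k ≥ 1. So xy²z ∉ L.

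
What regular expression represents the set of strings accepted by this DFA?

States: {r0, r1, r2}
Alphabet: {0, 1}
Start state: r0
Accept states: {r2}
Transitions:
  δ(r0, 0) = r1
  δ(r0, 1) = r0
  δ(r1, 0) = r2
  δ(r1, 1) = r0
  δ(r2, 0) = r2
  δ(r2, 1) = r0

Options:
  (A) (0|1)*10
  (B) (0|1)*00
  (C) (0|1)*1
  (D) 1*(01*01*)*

Check each option against the DFA on short strings; one disagreement eliminates an option:
  (A) (0|1)*10: on '00' the DFA goes r0 → r1 → r2 and accepts (r2 ∈ Accept), but the regex does not match it → eliminate
  (B) (0|1)*00: agrees with the DFA on every string of length ≤ 6
  (C) (0|1)*1: on '1' the DFA goes r0 → r0 and rejects (r0 ∉ Accept), but the regex matches it → eliminate
  (D) 1*(01*01*)*: on ε the DFA stays in r0 and rejects (r0 ∉ Accept), but the regex matches it → eliminate
Only (B) is consistent with the DFA.
(B) (0|1)*00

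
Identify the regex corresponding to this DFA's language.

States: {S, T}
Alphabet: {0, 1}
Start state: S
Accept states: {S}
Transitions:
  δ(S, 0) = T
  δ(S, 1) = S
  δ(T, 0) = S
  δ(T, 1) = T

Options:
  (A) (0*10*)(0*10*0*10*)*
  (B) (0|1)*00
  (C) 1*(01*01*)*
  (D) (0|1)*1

Check each option against the DFA on short strings; one disagreement eliminates an option:
  (A) (0*10*)(0*10*0*10*)*: on ε the DFA stays in S and accepts (S ∈ Accept), but the regex does not match it → eliminate
  (B) (0|1)*00: on ε the DFA stays in S and accepts (S ∈ Accept), but the regex does not match it → eliminate
  (C) 1*(01*01*)*: agrees with the DFA on every string of length ≤ 6
  (D) (0|1)*1: on ε the DFA stays in S and accepts (S ∈ Accept), but the regex does not match it → eliminate
Only (C) is consistent with the DFA.
(C) 1*(01*01*)*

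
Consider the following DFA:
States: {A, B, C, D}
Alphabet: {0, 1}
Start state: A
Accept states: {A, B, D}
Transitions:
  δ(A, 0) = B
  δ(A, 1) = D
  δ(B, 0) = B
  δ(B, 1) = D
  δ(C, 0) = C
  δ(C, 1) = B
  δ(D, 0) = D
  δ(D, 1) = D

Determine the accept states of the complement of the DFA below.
Complement accept states = All states \ Original accept states
= {A, B, C, D} \ {A, B, D}
{C}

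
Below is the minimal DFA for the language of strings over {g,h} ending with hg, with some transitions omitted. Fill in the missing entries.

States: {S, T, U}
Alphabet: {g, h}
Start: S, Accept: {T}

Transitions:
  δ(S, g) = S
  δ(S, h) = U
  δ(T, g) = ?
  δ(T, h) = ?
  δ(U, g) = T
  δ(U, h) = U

From the language and accept set, identify what each state tracks — S: no suffix match; T: suffix is hg; U: one trailing h.
Each missing δ(q, a) is the state matching the new tracked value after reading a.
δ(T, g) = S; δ(T, h) = U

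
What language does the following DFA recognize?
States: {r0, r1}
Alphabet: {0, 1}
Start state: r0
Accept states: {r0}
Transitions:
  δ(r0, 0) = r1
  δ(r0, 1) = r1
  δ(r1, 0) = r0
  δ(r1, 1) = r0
Testing a few strings:
  '01' → accept
  '0' → reject
  '11' → accept
  '101' → reject
State roles: r0=even length so far; r1=odd length so far
All binary strings of even length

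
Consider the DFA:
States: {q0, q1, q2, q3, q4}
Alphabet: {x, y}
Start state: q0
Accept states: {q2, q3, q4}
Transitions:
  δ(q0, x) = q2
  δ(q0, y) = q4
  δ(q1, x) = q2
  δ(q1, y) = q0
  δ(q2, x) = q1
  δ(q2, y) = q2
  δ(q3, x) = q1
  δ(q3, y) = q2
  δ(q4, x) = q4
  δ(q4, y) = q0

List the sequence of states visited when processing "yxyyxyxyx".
read 'y': q0 → q4
  read 'x': q4 → q4
  read 'y': q4 → q0
  read 'y': q0 → q4
  read 'x': q4 → q4
  read 'y': q4 → q0
  read 'x': q0 → q2
  read 'y': q2 → q2
  read 'x': q2 → q1
q0 -> q4 -> q4 -> q0 -> q4 -> q4 -> q0 -> q2 -> q2 -> q1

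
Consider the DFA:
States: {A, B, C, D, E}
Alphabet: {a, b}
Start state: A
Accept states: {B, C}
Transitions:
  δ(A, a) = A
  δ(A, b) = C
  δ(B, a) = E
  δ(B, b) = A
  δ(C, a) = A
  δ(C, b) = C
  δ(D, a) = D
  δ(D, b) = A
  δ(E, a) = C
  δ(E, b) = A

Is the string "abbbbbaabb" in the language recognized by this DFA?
Processing string "abbbbbaabb":
  A --a--> A
  A --b--> C
  C --b--> C
  C --b--> C
  C --b--> C
  C --b--> C
  C --a--> A
  A --a--> A
  A --b--> C
  C --b--> C
Final state: C
Accept states: {B, C}
Yes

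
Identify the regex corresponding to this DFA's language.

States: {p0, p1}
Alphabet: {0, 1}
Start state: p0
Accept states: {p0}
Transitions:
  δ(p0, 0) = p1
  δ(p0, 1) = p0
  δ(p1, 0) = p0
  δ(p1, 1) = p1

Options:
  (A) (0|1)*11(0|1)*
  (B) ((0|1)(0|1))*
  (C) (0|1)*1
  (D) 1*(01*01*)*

Check each option against the DFA on short strings; one disagreement eliminates an option:
  (A) (0|1)*11(0|1)*: on ε the DFA stays in p0 and accepts (p0 ∈ Accept), but the regex does not match it → eliminate
  (B) ((0|1)(0|1))*: on '1' the DFA goes p0 → p0 and accepts (p0 ∈ Accept), but the regex does not match it → eliminate
  (C) (0|1)*1: on ε the DFA stays in p0 and accepts (p0 ∈ Accept), but the regex does not match it → eliminate
  (D) 1*(01*01*)*: agrees with the DFA on every string of length ≤ 6
Only (D) is consistent with the DFA.
(D) 1*(01*01*)*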